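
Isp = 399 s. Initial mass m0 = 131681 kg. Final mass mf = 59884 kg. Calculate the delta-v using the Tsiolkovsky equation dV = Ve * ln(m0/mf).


Ve = 399 * 9.81 = 3914.19 m/s
dV = 3914.19 * ln(131681/59884) = 3084 m/s

3084 m/s


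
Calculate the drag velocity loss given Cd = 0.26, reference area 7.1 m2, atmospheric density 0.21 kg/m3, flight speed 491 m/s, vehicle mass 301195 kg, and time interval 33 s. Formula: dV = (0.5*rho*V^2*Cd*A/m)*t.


D = 0.5 * 0.21 * 491^2 * 0.26 * 7.1 = 46728.73 N
a = 46728.73 / 301195 = 0.1551 m/s2
dV = 0.1551 * 33 = 5.1 m/s

5.1 m/s


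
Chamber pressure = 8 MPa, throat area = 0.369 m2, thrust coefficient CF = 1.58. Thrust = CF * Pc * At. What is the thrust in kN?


F = 1.58 * 8e6 * 0.369 = 4.6642e+06 N = 4664.2 kN

4664.2 kN


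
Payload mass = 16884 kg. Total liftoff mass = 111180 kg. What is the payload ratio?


PR = 16884 / 111180 = 0.1519

0.1519


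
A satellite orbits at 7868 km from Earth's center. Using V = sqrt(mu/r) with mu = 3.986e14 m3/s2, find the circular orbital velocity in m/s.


V = sqrt(3.986e14 / 7868000) = 7118 m/s

7118 m/s


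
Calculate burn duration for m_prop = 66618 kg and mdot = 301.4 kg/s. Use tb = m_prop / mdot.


tb = 66618 / 301.4 = 221.0 s

221.0 s


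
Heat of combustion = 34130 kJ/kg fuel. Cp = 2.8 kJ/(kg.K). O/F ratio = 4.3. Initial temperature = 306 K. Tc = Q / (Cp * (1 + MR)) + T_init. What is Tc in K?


Tc = 34130 / (2.8 * (1 + 4.3)) + 306 = 2606 K

2606 K


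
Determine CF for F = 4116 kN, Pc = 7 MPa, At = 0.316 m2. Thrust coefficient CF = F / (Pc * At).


CF = 4116000 / (7e6 * 0.316) = 1.86

1.86


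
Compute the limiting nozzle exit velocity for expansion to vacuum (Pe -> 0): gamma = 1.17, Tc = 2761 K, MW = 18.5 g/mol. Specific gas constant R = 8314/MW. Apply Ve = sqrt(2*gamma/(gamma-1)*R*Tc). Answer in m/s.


R = 8314 / 18.5 = 449.41 J/(kg.K)
Ve = sqrt(2 * 1.17 / (1.17 - 1) * 449.41 * 2761) = 4133 m/s

4133 m/s


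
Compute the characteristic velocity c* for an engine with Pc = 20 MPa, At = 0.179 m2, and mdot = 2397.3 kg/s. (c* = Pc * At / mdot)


c* = 20e6 * 0.179 / 2397.3 = 1493 m/s

1493 m/s


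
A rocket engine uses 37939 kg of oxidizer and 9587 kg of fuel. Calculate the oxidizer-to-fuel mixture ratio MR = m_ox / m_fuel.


MR = 37939 / 9587 = 3.96

3.96


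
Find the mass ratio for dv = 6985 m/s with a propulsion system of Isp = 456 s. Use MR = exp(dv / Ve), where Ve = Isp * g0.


Ve = 456 * 9.81 = 4473.36 m/s
MR = exp(6985 / 4473.36) = 4.766

4.766


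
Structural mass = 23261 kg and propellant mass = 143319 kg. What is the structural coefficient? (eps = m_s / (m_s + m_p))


eps = 23261 / (23261 + 143319) = 0.1396

0.1396


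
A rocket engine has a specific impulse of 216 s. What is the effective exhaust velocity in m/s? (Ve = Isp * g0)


Ve = Isp * g0 = 216 * 9.81 = 2119.0 m/s

2119.0 m/s


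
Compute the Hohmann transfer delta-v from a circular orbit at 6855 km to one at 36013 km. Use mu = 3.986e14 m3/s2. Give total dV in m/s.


V1 = sqrt(mu/r1) = 7625.44 m/s
dV1 = V1*(sqrt(2*r2/(r1+r2)) - 1) = 2258.79 m/s
V2 = sqrt(mu/r2) = 3326.89 m/s
dV2 = V2*(1 - sqrt(2*r1/(r1+r2))) = 1445.45 m/s
Total dV = 3704 m/s

3704 m/s


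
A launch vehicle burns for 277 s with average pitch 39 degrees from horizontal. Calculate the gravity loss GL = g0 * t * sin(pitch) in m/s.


GL = 9.81 * 277 * sin(39 deg) = 1710 m/s

1710 m/s


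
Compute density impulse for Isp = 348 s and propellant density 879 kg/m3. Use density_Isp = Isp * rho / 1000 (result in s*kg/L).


rho*Isp = 348 * 879 / 1000 = 306 s*kg/L

306 s*kg/L


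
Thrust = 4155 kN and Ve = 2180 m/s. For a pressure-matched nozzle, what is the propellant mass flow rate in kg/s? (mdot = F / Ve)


mdot = F / Ve = 4155000 / 2180 = 1906.0 kg/s

1906.0 kg/s


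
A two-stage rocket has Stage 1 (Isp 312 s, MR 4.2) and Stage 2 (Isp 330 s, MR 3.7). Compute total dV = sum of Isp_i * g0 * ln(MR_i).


dV1 = 312 * 9.81 * ln(4.2) = 4392.4 m/s
dV2 = 330 * 9.81 * ln(3.7) = 4235.5 m/s
Total dV = 4392.4 + 4235.5 = 8627.9 m/s ~ 8628 m/s

8628 m/s


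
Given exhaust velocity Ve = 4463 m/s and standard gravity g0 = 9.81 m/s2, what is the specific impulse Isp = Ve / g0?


Isp = Ve / g0 = 4463 / 9.81 = 454.9 s

454.9 s


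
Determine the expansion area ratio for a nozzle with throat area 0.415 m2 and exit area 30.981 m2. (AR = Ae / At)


AR = 30.981 / 0.415 = 74.7

74.7


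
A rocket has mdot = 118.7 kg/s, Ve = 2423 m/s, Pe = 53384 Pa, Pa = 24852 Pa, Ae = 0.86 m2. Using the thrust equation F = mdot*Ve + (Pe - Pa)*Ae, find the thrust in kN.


F = 118.7 * 2423 + (53384 - 24852) * 0.86 = 312148.0 N = 312.1 kN

312.1 kN


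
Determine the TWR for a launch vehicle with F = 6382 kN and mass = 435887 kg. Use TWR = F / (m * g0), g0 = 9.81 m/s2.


TWR = 6382000 / (435887 * 9.81) = 1.49

1.49


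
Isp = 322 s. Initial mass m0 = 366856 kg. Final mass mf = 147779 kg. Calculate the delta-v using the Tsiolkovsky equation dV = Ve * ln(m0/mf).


Ve = 322 * 9.81 = 3158.82 m/s
dV = 3158.82 * ln(366856/147779) = 2872 m/s

2872 m/s


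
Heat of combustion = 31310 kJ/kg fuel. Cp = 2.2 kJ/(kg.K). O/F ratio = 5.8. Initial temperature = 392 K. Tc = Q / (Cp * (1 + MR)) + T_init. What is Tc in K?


Tc = 31310 / (2.2 * (1 + 5.8)) + 392 = 2485 K

2485 K


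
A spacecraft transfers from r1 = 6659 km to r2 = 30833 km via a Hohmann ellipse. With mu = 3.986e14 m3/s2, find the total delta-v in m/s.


V1 = sqrt(mu/r1) = 7736.85 m/s
dV1 = V1*(sqrt(2*r2/(r1+r2)) - 1) = 2185.57 m/s
V2 = sqrt(mu/r2) = 3595.51 m/s
dV2 = V2*(1 - sqrt(2*r1/(r1+r2))) = 1452.57 m/s
Total dV = 3638 m/s

3638 m/s


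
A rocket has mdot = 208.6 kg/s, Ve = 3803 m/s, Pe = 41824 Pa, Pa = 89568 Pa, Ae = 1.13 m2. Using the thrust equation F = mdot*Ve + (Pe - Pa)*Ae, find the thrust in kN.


F = 208.6 * 3803 + (41824 - 89568) * 1.13 = 739355.0 N = 739.4 kN

739.4 kN


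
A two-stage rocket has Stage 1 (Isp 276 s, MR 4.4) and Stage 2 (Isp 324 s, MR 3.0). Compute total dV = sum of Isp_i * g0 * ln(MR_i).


dV1 = 276 * 9.81 * ln(4.4) = 4011.5 m/s
dV2 = 324 * 9.81 * ln(3.0) = 3491.9 m/s
Total dV = 4011.5 + 3491.9 = 7503.4 m/s ~ 7503 m/s

7503 m/s


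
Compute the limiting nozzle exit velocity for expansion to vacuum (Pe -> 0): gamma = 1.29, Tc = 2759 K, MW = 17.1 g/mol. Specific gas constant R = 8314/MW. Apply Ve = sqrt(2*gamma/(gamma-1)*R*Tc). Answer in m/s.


R = 8314 / 17.1 = 486.2 J/(kg.K)
Ve = sqrt(2 * 1.29 / (1.29 - 1) * 486.2 * 2759) = 3455 m/s

3455 m/s


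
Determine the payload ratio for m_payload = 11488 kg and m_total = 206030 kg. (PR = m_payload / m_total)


PR = 11488 / 206030 = 0.0558

0.0558


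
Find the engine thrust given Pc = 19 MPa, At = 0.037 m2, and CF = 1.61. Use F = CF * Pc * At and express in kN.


F = 1.61 * 19e6 * 0.037 = 1.1318e+06 N = 1131.8 kN

1131.8 kN


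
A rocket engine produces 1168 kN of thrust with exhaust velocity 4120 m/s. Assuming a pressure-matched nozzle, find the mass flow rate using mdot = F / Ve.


mdot = F / Ve = 1168000 / 4120 = 283.5 kg/s

283.5 kg/s


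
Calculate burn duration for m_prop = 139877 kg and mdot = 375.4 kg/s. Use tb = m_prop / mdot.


tb = 139877 / 375.4 = 372.6 s

372.6 s


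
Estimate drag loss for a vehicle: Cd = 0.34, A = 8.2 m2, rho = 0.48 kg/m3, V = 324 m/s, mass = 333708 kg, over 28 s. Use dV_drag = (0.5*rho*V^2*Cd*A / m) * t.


D = 0.5 * 0.48 * 324^2 * 0.34 * 8.2 = 70241.54 N
a = 70241.54 / 333708 = 0.2105 m/s2
dV = 0.2105 * 28 = 5.9 m/s

5.9 m/s


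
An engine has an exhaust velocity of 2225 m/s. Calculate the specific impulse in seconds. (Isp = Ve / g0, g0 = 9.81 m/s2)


Isp = Ve / g0 = 2225 / 9.81 = 226.8 s

226.8 s


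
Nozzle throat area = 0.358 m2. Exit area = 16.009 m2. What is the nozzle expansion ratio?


AR = 16.009 / 0.358 = 44.7

44.7


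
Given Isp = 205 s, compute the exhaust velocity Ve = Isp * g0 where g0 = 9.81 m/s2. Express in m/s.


Ve = Isp * g0 = 205 * 9.81 = 2011.1 m/s

2011.1 m/s


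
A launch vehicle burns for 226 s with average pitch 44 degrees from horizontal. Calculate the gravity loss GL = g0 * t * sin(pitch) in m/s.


GL = 9.81 * 226 * sin(44 deg) = 1540 m/s

1540 m/s


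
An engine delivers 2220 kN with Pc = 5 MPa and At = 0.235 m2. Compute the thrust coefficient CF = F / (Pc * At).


CF = 2220000 / (5e6 * 0.235) = 1.89

1.89


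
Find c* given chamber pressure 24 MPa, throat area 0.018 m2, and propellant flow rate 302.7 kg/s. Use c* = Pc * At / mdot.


c* = 24e6 * 0.018 / 302.7 = 1427 m/s

1427 m/s


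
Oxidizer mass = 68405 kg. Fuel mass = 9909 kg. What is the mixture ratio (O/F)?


MR = 68405 / 9909 = 6.9

6.9


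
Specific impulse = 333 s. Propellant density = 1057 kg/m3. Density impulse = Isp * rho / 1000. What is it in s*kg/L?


rho*Isp = 333 * 1057 / 1000 = 352 s*kg/L

352 s*kg/L


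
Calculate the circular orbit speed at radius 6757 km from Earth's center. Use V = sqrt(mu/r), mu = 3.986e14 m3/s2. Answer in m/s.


V = sqrt(3.986e14 / 6757000) = 7681 m/s

7681 m/s


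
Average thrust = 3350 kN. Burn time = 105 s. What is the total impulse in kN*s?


It = 3350 * 105 = 351750 kN*s

351750 kN*s


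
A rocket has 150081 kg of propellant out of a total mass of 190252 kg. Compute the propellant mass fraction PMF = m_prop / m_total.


PMF = 150081 / 190252 = 0.789

0.789


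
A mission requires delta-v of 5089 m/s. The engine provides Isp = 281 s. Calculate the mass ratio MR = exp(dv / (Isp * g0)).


Ve = 281 * 9.81 = 2756.61 m/s
MR = exp(5089 / 2756.61) = 6.335

6.335


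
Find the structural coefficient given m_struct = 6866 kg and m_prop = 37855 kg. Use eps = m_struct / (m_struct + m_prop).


eps = 6866 / (6866 + 37855) = 0.1535

0.1535


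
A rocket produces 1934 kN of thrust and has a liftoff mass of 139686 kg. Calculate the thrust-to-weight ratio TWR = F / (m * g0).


TWR = 1934000 / (139686 * 9.81) = 1.41

1.41


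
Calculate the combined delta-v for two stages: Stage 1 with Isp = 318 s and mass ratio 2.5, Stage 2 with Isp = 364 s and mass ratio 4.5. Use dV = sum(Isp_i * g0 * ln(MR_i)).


dV1 = 318 * 9.81 * ln(2.5) = 2858.4 m/s
dV2 = 364 * 9.81 * ln(4.5) = 5370.8 m/s
Total dV = 2858.4 + 5370.8 = 8229.2 m/s ~ 8229 m/s

8229 m/s


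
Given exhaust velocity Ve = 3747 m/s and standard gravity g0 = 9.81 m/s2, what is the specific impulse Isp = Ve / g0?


Isp = Ve / g0 = 3747 / 9.81 = 382.0 s

382.0 s


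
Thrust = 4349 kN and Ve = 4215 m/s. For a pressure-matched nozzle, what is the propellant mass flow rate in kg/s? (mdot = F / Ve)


mdot = F / Ve = 4349000 / 4215 = 1031.8 kg/s

1031.8 kg/s


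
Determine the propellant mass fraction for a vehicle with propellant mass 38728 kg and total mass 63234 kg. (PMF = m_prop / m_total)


PMF = 38728 / 63234 = 0.612

0.612


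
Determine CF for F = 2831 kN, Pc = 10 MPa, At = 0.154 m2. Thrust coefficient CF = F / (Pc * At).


CF = 2831000 / (10e6 * 0.154) = 1.84

1.84


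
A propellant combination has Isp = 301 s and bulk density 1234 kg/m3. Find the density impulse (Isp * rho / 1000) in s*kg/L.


rho*Isp = 301 * 1234 / 1000 = 371 s*kg/L

371 s*kg/L


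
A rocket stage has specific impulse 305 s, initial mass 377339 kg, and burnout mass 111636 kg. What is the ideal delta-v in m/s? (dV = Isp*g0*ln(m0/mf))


Ve = 305 * 9.81 = 2992.05 m/s
dV = 2992.05 * ln(377339/111636) = 3644 m/s

3644 m/s


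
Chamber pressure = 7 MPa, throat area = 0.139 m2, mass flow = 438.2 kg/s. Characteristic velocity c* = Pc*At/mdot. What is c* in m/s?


c* = 7e6 * 0.139 / 438.2 = 2220 m/s

2220 m/s


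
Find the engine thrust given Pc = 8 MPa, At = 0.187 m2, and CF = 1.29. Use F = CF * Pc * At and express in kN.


F = 1.29 * 8e6 * 0.187 = 1.9298e+06 N = 1929.8 kN

1929.8 kN


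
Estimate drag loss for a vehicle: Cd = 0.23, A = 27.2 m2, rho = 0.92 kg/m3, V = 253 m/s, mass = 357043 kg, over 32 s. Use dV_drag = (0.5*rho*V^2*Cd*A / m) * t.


D = 0.5 * 0.92 * 253^2 * 0.23 * 27.2 = 184202.54 N
a = 184202.54 / 357043 = 0.5159 m/s2
dV = 0.5159 * 32 = 16.5 m/s

16.5 m/s


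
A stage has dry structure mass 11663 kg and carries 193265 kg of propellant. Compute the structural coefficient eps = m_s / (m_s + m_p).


eps = 11663 / (11663 + 193265) = 0.0569

0.0569


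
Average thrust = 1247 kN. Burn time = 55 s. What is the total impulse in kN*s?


It = 1247 * 55 = 68585 kN*s

68585 kN*s


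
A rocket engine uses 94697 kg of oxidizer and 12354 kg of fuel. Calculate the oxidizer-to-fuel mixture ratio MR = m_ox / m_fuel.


MR = 94697 / 12354 = 7.67

7.67


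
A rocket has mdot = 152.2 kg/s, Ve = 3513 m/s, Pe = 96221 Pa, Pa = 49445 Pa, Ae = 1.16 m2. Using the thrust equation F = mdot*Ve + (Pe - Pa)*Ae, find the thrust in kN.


F = 152.2 * 3513 + (96221 - 49445) * 1.16 = 588939.0 N = 588.9 kN

588.9 kN


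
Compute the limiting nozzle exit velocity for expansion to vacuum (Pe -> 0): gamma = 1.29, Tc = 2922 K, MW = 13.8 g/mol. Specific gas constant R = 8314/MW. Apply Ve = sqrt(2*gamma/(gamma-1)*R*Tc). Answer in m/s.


R = 8314 / 13.8 = 602.46 J/(kg.K)
Ve = sqrt(2 * 1.29 / (1.29 - 1) * 602.46 * 2922) = 3957 m/s

3957 m/s


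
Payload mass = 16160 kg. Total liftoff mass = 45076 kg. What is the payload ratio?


PR = 16160 / 45076 = 0.3585

0.3585


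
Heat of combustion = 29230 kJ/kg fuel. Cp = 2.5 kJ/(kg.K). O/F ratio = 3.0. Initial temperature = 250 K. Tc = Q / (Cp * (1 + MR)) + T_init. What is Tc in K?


Tc = 29230 / (2.5 * (1 + 3.0)) + 250 = 3173 K

3173 K


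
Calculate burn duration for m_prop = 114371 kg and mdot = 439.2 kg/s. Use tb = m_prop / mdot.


tb = 114371 / 439.2 = 260.4 s

260.4 s


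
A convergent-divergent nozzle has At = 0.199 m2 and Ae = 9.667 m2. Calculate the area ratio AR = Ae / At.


AR = 9.667 / 0.199 = 48.6

48.6


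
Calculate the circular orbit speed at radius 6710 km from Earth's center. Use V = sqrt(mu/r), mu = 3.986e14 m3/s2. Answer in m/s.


V = sqrt(3.986e14 / 6710000) = 7707 m/s

7707 m/s


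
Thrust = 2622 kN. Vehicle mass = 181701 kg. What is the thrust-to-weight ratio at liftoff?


TWR = 2622000 / (181701 * 9.81) = 1.47

1.47


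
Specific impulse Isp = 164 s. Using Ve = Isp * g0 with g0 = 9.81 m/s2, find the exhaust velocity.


Ve = Isp * g0 = 164 * 9.81 = 1608.8 m/s

1608.8 m/s


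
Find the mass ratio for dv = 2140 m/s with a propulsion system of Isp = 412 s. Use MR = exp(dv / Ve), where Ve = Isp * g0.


Ve = 412 * 9.81 = 4041.72 m/s
MR = exp(2140 / 4041.72) = 1.698

1.698


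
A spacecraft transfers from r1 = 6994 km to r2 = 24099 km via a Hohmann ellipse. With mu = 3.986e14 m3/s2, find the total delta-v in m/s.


V1 = sqrt(mu/r1) = 7549.29 m/s
dV1 = V1*(sqrt(2*r2/(r1+r2)) - 1) = 1849.87 m/s
V2 = sqrt(mu/r2) = 4066.95 m/s
dV2 = V2*(1 - sqrt(2*r1/(r1+r2))) = 1339.13 m/s
Total dV = 3189 m/s

3189 m/s


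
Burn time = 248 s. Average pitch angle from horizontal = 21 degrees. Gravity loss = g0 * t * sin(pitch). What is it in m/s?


GL = 9.81 * 248 * sin(21 deg) = 872 m/s

872 m/s


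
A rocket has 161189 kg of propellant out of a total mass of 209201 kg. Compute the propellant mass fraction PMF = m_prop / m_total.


PMF = 161189 / 209201 = 0.77

0.77


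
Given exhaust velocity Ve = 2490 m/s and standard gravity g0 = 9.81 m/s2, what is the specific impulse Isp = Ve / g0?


Isp = Ve / g0 = 2490 / 9.81 = 253.8 s

253.8 s


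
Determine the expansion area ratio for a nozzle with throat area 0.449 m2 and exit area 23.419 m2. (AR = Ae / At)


AR = 23.419 / 0.449 = 52.2

52.2


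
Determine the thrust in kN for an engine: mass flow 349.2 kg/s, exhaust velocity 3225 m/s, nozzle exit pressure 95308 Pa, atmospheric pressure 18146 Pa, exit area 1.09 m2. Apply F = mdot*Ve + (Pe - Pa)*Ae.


F = 349.2 * 3225 + (95308 - 18146) * 1.09 = 1.2103e+06 N = 1210.3 kN

1210.3 kN


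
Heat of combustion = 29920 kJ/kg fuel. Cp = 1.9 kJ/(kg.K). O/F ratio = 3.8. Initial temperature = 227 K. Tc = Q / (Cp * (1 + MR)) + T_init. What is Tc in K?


Tc = 29920 / (1.9 * (1 + 3.8)) + 227 = 3508 K

3508 K


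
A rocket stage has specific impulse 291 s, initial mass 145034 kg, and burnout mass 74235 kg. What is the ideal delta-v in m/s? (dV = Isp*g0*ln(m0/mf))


Ve = 291 * 9.81 = 2854.71 m/s
dV = 2854.71 * ln(145034/74235) = 1912 m/s

1912 m/s


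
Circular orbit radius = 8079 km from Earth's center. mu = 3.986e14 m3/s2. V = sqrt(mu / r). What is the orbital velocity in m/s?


V = sqrt(3.986e14 / 8079000) = 7024 m/s

7024 m/s


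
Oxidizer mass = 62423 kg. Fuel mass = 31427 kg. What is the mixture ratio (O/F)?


MR = 62423 / 31427 = 1.99

1.99


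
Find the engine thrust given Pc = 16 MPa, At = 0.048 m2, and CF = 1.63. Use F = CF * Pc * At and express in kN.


F = 1.63 * 16e6 * 0.048 = 1.2518e+06 N = 1251.8 kN

1251.8 kN


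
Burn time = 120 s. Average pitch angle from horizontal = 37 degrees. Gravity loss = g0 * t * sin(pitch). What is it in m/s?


GL = 9.81 * 120 * sin(37 deg) = 708 m/s

708 m/s


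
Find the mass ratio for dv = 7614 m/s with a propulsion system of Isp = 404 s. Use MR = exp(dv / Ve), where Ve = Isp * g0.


Ve = 404 * 9.81 = 3963.24 m/s
MR = exp(7614 / 3963.24) = 6.829

6.829


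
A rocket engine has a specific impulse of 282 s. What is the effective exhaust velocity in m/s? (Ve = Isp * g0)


Ve = Isp * g0 = 282 * 9.81 = 2766.4 m/s

2766.4 m/s


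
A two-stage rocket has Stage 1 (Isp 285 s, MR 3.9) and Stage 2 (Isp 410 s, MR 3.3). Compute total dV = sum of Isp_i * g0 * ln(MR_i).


dV1 = 285 * 9.81 * ln(3.9) = 3805.1 m/s
dV2 = 410 * 9.81 * ln(3.3) = 4802.1 m/s
Total dV = 3805.1 + 4802.1 = 8607.2 m/s ~ 8607 m/s

8607 m/s


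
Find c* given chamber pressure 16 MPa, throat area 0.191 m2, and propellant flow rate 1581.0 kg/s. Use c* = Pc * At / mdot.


c* = 16e6 * 0.191 / 1581.0 = 1933 m/s

1933 m/s


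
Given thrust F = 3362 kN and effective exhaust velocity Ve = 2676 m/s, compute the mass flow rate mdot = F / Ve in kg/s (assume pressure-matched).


mdot = F / Ve = 3362000 / 2676 = 1256.4 kg/s

1256.4 kg/s


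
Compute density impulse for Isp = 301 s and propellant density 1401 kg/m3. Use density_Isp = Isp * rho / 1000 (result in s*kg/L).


rho*Isp = 301 * 1401 / 1000 = 422 s*kg/L

422 s*kg/L


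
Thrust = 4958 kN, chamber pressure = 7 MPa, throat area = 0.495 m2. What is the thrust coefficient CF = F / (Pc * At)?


CF = 4958000 / (7e6 * 0.495) = 1.43

1.43


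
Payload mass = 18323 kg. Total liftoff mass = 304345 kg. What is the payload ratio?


PR = 18323 / 304345 = 0.0602

0.0602


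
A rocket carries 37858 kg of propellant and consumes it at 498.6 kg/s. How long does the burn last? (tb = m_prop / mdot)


tb = 37858 / 498.6 = 75.9 s

75.9 s


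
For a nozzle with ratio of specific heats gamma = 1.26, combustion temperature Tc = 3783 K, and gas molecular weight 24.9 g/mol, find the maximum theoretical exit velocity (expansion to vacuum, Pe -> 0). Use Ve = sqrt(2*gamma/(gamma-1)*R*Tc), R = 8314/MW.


R = 8314 / 24.9 = 333.9 J/(kg.K)
Ve = sqrt(2 * 1.26 / (1.26 - 1) * 333.9 * 3783) = 3499 m/s

3499 m/s


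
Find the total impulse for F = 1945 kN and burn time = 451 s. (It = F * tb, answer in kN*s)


It = 1945 * 451 = 877195 kN*s

877195 kN*s


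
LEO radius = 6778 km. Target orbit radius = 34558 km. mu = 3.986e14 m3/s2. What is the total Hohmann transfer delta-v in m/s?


V1 = sqrt(mu/r1) = 7668.63 m/s
dV1 = V1*(sqrt(2*r2/(r1+r2)) - 1) = 2247.52 m/s
V2 = sqrt(mu/r2) = 3396.21 m/s
dV2 = V2*(1 - sqrt(2*r1/(r1+r2))) = 1451.31 m/s
Total dV = 3699 m/s

3699 m/s


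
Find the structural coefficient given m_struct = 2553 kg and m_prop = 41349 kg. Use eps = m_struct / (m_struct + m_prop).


eps = 2553 / (2553 + 41349) = 0.0582

0.0582


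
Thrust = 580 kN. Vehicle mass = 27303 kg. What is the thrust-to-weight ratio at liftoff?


TWR = 580000 / (27303 * 9.81) = 2.17

2.17


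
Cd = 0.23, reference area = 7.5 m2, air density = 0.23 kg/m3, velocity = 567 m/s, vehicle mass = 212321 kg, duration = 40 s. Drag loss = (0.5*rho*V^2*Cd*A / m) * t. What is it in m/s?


D = 0.5 * 0.23 * 567^2 * 0.23 * 7.5 = 63775.38 N
a = 63775.38 / 212321 = 0.3004 m/s2
dV = 0.3004 * 40 = 12.0 m/s

12.0 m/s


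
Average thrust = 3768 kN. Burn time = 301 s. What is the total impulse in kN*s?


It = 3768 * 301 = 1134168 kN*s

1134168 kN*s


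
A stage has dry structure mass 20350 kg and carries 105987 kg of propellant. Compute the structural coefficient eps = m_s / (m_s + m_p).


eps = 20350 / (20350 + 105987) = 0.1611

0.1611


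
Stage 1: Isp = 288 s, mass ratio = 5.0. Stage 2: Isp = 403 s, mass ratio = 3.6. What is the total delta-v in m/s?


dV1 = 288 * 9.81 * ln(5.0) = 4547.1 m/s
dV2 = 403 * 9.81 * ln(3.6) = 5064.1 m/s
Total dV = 4547.1 + 5064.1 = 9611.2 m/s ~ 9611 m/s

9611 m/s


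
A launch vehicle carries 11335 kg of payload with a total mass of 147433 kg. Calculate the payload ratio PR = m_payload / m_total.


PR = 11335 / 147433 = 0.0769

0.0769


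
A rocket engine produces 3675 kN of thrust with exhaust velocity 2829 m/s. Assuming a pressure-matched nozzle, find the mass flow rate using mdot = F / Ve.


mdot = F / Ve = 3675000 / 2829 = 1299.0 kg/s

1299.0 kg/s


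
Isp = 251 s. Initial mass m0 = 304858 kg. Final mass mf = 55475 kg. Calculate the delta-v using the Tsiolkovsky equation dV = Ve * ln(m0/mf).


Ve = 251 * 9.81 = 2462.31 m/s
dV = 2462.31 * ln(304858/55475) = 4196 m/s

4196 m/s


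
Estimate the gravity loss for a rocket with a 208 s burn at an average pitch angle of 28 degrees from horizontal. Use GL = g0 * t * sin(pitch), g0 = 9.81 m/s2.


GL = 9.81 * 208 * sin(28 deg) = 958 m/s

958 m/s


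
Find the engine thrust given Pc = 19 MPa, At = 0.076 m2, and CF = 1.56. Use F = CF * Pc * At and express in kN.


F = 1.56 * 19e6 * 0.076 = 2.2526e+06 N = 2252.6 kN

2252.6 kN


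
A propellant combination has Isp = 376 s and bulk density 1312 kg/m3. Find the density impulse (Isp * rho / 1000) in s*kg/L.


rho*Isp = 376 * 1312 / 1000 = 493 s*kg/L

493 s*kg/L


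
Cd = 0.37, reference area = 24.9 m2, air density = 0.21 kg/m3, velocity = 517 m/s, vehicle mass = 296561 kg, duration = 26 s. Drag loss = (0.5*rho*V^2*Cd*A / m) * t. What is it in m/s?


D = 0.5 * 0.21 * 517^2 * 0.37 * 24.9 = 258566.02 N
a = 258566.02 / 296561 = 0.8719 m/s2
dV = 0.8719 * 26 = 22.7 m/s

22.7 m/s


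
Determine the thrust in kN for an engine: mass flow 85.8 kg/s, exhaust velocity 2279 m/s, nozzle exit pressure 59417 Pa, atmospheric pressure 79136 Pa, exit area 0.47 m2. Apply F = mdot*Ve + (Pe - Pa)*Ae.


F = 85.8 * 2279 + (59417 - 79136) * 0.47 = 186270.0 N = 186.3 kN

186.3 kN


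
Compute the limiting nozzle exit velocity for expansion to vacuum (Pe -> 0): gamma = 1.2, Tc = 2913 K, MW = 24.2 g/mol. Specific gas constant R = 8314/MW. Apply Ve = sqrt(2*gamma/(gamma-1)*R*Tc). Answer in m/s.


R = 8314 / 24.2 = 343.55 J/(kg.K)
Ve = sqrt(2 * 1.2 / (1.2 - 1) * 343.55 * 2913) = 3465 m/s

3465 m/s


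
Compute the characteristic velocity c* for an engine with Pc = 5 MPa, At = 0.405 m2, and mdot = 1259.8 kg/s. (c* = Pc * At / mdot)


c* = 5e6 * 0.405 / 1259.8 = 1607 m/s

1607 m/s


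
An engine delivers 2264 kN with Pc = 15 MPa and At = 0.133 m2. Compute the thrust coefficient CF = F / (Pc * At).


CF = 2264000 / (15e6 * 0.133) = 1.13

1.13


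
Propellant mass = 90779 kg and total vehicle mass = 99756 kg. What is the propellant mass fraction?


PMF = 90779 / 99756 = 0.91

0.91


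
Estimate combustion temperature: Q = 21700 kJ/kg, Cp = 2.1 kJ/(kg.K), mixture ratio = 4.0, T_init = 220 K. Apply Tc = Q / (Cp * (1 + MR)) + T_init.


Tc = 21700 / (2.1 * (1 + 4.0)) + 220 = 2287 K

2287 K


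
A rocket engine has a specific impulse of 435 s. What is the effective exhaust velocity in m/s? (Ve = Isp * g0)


Ve = Isp * g0 = 435 * 9.81 = 4267.4 m/s

4267.4 m/s


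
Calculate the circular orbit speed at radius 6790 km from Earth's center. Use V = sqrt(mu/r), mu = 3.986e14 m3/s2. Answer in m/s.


V = sqrt(3.986e14 / 6790000) = 7662 m/s

7662 m/s


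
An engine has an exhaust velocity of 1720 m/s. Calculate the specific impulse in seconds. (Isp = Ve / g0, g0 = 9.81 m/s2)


Isp = Ve / g0 = 1720 / 9.81 = 175.3 s

175.3 s


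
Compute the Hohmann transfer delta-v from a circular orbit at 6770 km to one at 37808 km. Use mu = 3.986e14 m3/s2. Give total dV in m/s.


V1 = sqrt(mu/r1) = 7673.16 m/s
dV1 = V1*(sqrt(2*r2/(r1+r2)) - 1) = 2320.41 m/s
V2 = sqrt(mu/r2) = 3246.96 m/s
dV2 = V2*(1 - sqrt(2*r1/(r1+r2))) = 1457.48 m/s
Total dV = 3778 m/s

3778 m/s


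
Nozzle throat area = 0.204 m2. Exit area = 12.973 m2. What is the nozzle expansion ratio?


AR = 12.973 / 0.204 = 63.6

63.6


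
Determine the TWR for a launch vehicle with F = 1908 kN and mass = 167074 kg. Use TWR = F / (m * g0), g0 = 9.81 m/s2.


TWR = 1908000 / (167074 * 9.81) = 1.16

1.16


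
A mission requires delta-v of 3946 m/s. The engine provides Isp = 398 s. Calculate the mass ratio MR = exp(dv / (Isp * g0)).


Ve = 398 * 9.81 = 3904.38 m/s
MR = exp(3946 / 3904.38) = 2.747

2.747


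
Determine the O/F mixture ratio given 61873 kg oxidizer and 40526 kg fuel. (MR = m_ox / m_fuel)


MR = 61873 / 40526 = 1.53

1.53


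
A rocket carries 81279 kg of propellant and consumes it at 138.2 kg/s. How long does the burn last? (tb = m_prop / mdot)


tb = 81279 / 138.2 = 588.1 s

588.1 s


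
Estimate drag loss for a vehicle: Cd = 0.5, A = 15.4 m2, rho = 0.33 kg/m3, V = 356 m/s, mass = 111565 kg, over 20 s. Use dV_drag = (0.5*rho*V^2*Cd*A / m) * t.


D = 0.5 * 0.33 * 356^2 * 0.5 * 15.4 = 161018.09 N
a = 161018.09 / 111565 = 1.4433 m/s2
dV = 1.4433 * 20 = 28.9 m/s

28.9 m/s


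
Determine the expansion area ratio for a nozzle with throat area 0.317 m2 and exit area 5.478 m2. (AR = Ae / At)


AR = 5.478 / 0.317 = 17.3

17.3


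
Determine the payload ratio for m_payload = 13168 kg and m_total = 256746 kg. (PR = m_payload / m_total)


PR = 13168 / 256746 = 0.0513

0.0513


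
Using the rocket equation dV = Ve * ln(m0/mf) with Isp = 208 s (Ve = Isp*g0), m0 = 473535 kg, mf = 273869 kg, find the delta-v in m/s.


Ve = 208 * 9.81 = 2040.48 m/s
dV = 2040.48 * ln(473535/273869) = 1117 m/s

1117 m/s


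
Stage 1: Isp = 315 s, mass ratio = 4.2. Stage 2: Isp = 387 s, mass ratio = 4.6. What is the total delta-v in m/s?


dV1 = 315 * 9.81 * ln(4.2) = 4434.6 m/s
dV2 = 387 * 9.81 * ln(4.6) = 5793.6 m/s
Total dV = 4434.6 + 5793.6 = 10228.2 m/s ~ 10228 m/s

10228 m/s


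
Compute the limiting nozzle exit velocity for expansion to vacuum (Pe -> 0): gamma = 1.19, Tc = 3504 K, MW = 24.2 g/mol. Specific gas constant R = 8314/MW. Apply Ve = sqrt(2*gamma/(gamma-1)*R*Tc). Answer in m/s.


R = 8314 / 24.2 = 343.55 J/(kg.K)
Ve = sqrt(2 * 1.19 / (1.19 - 1) * 343.55 * 3504) = 3883 m/s

3883 m/s


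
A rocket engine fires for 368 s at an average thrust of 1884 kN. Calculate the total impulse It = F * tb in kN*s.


It = 1884 * 368 = 693312 kN*s

693312 kN*s


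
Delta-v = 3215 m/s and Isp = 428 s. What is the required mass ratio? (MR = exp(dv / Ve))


Ve = 428 * 9.81 = 4198.68 m/s
MR = exp(3215 / 4198.68) = 2.151

2.151


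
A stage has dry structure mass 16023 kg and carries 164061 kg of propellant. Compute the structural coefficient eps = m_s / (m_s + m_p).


eps = 16023 / (16023 + 164061) = 0.089

0.089


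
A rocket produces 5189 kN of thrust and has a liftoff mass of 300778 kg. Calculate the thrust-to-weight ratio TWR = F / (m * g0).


TWR = 5189000 / (300778 * 9.81) = 1.76

1.76


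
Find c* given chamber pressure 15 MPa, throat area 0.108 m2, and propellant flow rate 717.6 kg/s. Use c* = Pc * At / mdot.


c* = 15e6 * 0.108 / 717.6 = 2258 m/s

2258 m/s


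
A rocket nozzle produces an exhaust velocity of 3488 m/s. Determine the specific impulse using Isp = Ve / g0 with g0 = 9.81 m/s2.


Isp = Ve / g0 = 3488 / 9.81 = 355.6 s

355.6 s


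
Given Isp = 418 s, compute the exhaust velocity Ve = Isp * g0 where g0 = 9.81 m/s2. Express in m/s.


Ve = Isp * g0 = 418 * 9.81 = 4100.6 m/s

4100.6 m/s


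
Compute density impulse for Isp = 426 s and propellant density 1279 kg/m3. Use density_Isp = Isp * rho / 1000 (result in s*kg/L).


rho*Isp = 426 * 1279 / 1000 = 545 s*kg/L

545 s*kg/L


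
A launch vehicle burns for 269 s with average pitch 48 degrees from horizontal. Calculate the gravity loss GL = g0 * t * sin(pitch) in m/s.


GL = 9.81 * 269 * sin(48 deg) = 1961 m/s

1961 m/s


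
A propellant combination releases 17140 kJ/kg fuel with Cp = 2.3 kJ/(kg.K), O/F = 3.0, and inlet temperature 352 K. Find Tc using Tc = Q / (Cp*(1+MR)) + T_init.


Tc = 17140 / (2.3 * (1 + 3.0)) + 352 = 2215 K

2215 K


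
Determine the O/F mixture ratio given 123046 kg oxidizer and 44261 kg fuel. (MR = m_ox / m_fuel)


MR = 123046 / 44261 = 2.78

2.78


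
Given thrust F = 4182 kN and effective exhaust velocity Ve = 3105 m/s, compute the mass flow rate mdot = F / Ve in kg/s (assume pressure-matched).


mdot = F / Ve = 4182000 / 3105 = 1346.9 kg/s

1346.9 kg/s


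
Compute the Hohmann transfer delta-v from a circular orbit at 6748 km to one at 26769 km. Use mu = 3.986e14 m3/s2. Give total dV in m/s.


V1 = sqrt(mu/r1) = 7685.66 m/s
dV1 = V1*(sqrt(2*r2/(r1+r2)) - 1) = 2027.93 m/s
V2 = sqrt(mu/r2) = 3858.8 m/s
dV2 = V2*(1 - sqrt(2*r1/(r1+r2))) = 1410.18 m/s
Total dV = 3438 m/s

3438 m/s


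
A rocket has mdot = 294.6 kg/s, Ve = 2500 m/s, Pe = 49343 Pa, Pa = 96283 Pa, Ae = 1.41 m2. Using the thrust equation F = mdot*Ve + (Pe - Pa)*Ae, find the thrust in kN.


F = 294.6 * 2500 + (49343 - 96283) * 1.41 = 670315.0 N = 670.3 kN

670.3 kN


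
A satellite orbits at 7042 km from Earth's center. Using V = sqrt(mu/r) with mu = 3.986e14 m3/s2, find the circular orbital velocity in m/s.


V = sqrt(3.986e14 / 7042000) = 7524 m/s

7524 m/s


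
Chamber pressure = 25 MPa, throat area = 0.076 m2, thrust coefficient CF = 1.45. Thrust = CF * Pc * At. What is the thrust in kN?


F = 1.45 * 25e6 * 0.076 = 2.7550e+06 N = 2755.0 kN

2755.0 kN


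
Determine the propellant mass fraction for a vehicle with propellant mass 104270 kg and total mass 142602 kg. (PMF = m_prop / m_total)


PMF = 104270 / 142602 = 0.731

0.731


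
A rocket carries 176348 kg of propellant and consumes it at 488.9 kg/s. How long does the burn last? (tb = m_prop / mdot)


tb = 176348 / 488.9 = 360.7 s

360.7 s


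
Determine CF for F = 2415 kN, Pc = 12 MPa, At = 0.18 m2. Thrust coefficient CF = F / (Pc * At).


CF = 2415000 / (12e6 * 0.18) = 1.12

1.12


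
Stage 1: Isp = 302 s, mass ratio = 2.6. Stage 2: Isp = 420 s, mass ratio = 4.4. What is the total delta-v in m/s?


dV1 = 302 * 9.81 * ln(2.6) = 2830.8 m/s
dV2 = 420 * 9.81 * ln(4.4) = 6104.5 m/s
Total dV = 2830.8 + 6104.5 = 8935.3 m/s ~ 8935 m/s

8935 m/s


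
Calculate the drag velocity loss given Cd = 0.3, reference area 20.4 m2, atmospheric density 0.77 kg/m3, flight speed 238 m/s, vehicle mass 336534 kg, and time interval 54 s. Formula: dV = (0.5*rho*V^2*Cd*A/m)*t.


D = 0.5 * 0.77 * 238^2 * 0.3 * 20.4 = 133464.59 N
a = 133464.59 / 336534 = 0.3966 m/s2
dV = 0.3966 * 54 = 21.4 m/s

21.4 m/s


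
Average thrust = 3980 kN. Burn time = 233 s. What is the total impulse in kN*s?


It = 3980 * 233 = 927340 kN*s

927340 kN*s


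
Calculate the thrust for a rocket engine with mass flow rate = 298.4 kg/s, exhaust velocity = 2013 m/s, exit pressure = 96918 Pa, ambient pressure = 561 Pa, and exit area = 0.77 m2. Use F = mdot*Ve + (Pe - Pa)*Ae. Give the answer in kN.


F = 298.4 * 2013 + (96918 - 561) * 0.77 = 674874.0 N = 674.9 kN

674.9 kN


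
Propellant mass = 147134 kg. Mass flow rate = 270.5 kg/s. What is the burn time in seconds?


tb = 147134 / 270.5 = 543.9 s

543.9 s


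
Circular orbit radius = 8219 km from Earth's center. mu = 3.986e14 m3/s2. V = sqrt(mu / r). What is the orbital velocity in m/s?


V = sqrt(3.986e14 / 8219000) = 6964 m/s

6964 m/s


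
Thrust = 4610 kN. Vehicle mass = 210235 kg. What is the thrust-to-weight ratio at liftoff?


TWR = 4610000 / (210235 * 9.81) = 2.24

2.24


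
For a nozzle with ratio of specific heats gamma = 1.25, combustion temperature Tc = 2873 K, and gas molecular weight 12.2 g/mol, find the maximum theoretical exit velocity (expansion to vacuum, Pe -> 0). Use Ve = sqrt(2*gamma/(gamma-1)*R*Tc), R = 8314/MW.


R = 8314 / 12.2 = 681.48 J/(kg.K)
Ve = sqrt(2 * 1.25 / (1.25 - 1) * 681.48 * 2873) = 4425 m/s

4425 m/s


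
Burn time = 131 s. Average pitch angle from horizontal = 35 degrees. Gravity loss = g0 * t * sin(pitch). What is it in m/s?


GL = 9.81 * 131 * sin(35 deg) = 737 m/s

737 m/s


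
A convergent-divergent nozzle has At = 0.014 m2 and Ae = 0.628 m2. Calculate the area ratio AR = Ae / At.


AR = 0.628 / 0.014 = 44.9

44.9


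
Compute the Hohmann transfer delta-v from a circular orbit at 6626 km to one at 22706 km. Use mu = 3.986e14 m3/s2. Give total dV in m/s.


V1 = sqrt(mu/r1) = 7756.09 m/s
dV1 = V1*(sqrt(2*r2/(r1+r2)) - 1) = 1894.58 m/s
V2 = sqrt(mu/r2) = 4189.85 m/s
dV2 = V2*(1 - sqrt(2*r1/(r1+r2))) = 1373.62 m/s
Total dV = 3268 m/s

3268 m/s


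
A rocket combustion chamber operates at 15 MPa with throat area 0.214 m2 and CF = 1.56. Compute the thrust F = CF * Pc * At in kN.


F = 1.56 * 15e6 * 0.214 = 5.0076e+06 N = 5007.6 kN

5007.6 kN


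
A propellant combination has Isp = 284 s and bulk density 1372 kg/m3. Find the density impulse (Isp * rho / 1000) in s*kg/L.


rho*Isp = 284 * 1372 / 1000 = 390 s*kg/L

390 s*kg/L


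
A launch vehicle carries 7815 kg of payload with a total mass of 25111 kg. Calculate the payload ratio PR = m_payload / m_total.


PR = 7815 / 25111 = 0.3112

0.3112


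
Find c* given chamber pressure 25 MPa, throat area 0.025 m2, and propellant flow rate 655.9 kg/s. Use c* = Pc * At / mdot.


c* = 25e6 * 0.025 / 655.9 = 953 m/s

953 m/s


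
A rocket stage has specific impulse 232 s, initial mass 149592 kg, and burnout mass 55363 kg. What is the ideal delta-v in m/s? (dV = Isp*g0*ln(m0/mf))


Ve = 232 * 9.81 = 2275.92 m/s
dV = 2275.92 * ln(149592/55363) = 2262 m/s

2262 m/s


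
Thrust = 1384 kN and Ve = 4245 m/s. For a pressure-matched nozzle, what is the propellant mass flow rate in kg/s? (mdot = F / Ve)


mdot = F / Ve = 1384000 / 4245 = 326.0 kg/s

326.0 kg/s


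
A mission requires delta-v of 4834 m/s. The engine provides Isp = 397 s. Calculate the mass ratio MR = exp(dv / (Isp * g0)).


Ve = 397 * 9.81 = 3894.57 m/s
MR = exp(4834 / 3894.57) = 3.46

3.46


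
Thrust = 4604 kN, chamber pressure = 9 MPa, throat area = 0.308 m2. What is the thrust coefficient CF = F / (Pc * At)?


CF = 4604000 / (9e6 * 0.308) = 1.66

1.66


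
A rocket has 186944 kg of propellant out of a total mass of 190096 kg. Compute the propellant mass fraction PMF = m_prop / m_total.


PMF = 186944 / 190096 = 0.983

0.983


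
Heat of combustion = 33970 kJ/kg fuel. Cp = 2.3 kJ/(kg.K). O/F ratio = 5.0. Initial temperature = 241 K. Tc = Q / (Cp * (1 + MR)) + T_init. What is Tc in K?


Tc = 33970 / (2.3 * (1 + 5.0)) + 241 = 2703 K

2703 K


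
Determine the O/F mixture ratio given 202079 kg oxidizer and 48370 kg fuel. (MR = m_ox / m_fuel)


MR = 202079 / 48370 = 4.18

4.18


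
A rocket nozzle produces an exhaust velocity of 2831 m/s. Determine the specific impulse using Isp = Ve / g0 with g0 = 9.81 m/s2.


Isp = Ve / g0 = 2831 / 9.81 = 288.6 s

288.6 s


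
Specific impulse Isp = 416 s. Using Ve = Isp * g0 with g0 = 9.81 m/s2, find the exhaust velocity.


Ve = Isp * g0 = 416 * 9.81 = 4081.0 m/s

4081.0 m/s


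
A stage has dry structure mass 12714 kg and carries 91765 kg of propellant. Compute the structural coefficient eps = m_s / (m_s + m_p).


eps = 12714 / (12714 + 91765) = 0.1217

0.1217


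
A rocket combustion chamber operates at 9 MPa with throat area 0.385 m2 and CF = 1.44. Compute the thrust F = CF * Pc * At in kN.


F = 1.44 * 9e6 * 0.385 = 4.9896e+06 N = 4989.6 kN

4989.6 kN


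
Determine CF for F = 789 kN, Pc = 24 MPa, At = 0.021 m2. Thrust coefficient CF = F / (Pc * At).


CF = 789000 / (24e6 * 0.021) = 1.57

1.57


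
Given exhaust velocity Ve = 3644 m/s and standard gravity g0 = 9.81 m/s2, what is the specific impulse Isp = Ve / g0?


Isp = Ve / g0 = 3644 / 9.81 = 371.5 s

371.5 s


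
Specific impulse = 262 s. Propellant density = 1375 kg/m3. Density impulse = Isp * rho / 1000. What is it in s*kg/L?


rho*Isp = 262 * 1375 / 1000 = 360 s*kg/L

360 s*kg/L


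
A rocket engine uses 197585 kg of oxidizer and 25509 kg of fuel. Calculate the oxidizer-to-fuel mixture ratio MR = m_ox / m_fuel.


MR = 197585 / 25509 = 7.75

7.75


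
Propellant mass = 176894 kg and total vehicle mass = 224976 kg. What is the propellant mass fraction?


PMF = 176894 / 224976 = 0.786

0.786


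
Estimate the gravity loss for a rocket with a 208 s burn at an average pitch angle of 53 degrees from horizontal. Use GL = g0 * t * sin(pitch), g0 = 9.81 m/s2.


GL = 9.81 * 208 * sin(53 deg) = 1630 m/s

1630 m/s


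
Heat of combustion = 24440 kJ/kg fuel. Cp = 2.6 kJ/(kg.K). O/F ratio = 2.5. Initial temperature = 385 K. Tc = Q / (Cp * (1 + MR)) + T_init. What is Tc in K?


Tc = 24440 / (2.6 * (1 + 2.5)) + 385 = 3071 K

3071 K


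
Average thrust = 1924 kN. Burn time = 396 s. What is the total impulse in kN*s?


It = 1924 * 396 = 761904 kN*s

761904 kN*s


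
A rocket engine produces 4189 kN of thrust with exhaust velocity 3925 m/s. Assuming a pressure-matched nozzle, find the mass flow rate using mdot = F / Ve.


mdot = F / Ve = 4189000 / 3925 = 1067.3 kg/s

1067.3 kg/s


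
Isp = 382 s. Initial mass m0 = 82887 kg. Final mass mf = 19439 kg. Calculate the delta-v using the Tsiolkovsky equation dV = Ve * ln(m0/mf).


Ve = 382 * 9.81 = 3747.42 m/s
dV = 3747.42 * ln(82887/19439) = 5434 m/s

5434 m/s


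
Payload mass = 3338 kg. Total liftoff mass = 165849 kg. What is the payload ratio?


PR = 3338 / 165849 = 0.0201

0.0201


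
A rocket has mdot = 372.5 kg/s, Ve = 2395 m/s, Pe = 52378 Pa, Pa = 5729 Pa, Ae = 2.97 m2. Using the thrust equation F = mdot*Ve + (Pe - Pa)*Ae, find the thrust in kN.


F = 372.5 * 2395 + (52378 - 5729) * 2.97 = 1.0307e+06 N = 1030.7 kN

1030.7 kN


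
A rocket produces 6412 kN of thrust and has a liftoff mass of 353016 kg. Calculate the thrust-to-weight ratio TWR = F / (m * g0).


TWR = 6412000 / (353016 * 9.81) = 1.85

1.85


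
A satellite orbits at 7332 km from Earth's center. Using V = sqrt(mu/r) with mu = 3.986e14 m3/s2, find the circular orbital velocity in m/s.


V = sqrt(3.986e14 / 7332000) = 7373 m/s

7373 m/s


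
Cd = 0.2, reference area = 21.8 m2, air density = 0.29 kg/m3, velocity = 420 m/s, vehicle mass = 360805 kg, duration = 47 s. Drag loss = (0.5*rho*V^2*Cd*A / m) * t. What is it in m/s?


D = 0.5 * 0.29 * 420^2 * 0.2 * 21.8 = 111520.08 N
a = 111520.08 / 360805 = 0.3091 m/s2
dV = 0.3091 * 47 = 14.5 m/s

14.5 m/s


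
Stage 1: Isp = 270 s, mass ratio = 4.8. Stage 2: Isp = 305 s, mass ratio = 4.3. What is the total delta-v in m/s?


dV1 = 270 * 9.81 * ln(4.8) = 4154.8 m/s
dV2 = 305 * 9.81 * ln(4.3) = 4364.2 m/s
Total dV = 4154.8 + 4364.2 = 8519.0 m/s ~ 8519 m/s

8519 m/s


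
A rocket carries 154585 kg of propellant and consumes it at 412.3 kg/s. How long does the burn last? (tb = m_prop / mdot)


tb = 154585 / 412.3 = 374.9 s

374.9 s
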